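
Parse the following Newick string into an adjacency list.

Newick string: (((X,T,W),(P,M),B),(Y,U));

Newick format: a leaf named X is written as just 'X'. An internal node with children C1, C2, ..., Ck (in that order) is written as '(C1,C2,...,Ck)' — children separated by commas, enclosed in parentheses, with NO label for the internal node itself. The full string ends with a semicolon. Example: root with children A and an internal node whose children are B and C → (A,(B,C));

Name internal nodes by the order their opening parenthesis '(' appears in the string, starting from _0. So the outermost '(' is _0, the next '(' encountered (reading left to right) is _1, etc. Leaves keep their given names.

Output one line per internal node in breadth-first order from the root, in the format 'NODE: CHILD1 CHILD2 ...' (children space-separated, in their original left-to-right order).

Answer: _0: _1 _4
_1: _2 _3 B
_4: Y U
_2: X T W
_3: P M

Derivation:
Input: (((X,T,W),(P,M),B),(Y,U));
Scanning left-to-right, naming '(' by encounter order:
  pos 0: '(' -> open internal node _0 (depth 1)
  pos 1: '(' -> open internal node _1 (depth 2)
  pos 2: '(' -> open internal node _2 (depth 3)
  pos 8: ')' -> close internal node _2 (now at depth 2)
  pos 10: '(' -> open internal node _3 (depth 3)
  pos 14: ')' -> close internal node _3 (now at depth 2)
  pos 17: ')' -> close internal node _1 (now at depth 1)
  pos 19: '(' -> open internal node _4 (depth 2)
  pos 23: ')' -> close internal node _4 (now at depth 1)
  pos 24: ')' -> close internal node _0 (now at depth 0)
Total internal nodes: 5
BFS adjacency from root:
  _0: _1 _4
  _1: _2 _3 B
  _4: Y U
  _2: X T W
  _3: P M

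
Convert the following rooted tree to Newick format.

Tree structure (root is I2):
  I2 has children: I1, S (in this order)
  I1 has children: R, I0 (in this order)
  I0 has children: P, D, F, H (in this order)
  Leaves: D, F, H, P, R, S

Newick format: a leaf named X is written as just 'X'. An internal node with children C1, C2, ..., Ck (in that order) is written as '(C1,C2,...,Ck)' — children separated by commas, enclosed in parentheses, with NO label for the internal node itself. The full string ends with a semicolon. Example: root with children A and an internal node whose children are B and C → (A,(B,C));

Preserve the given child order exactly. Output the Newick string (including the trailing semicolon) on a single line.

internal I2 with children ['I1', 'S']
  internal I1 with children ['R', 'I0']
    leaf 'R' → 'R'
    internal I0 with children ['P', 'D', 'F', 'H']
      leaf 'P' → 'P'
      leaf 'D' → 'D'
      leaf 'F' → 'F'
      leaf 'H' → 'H'
    → '(P,D,F,H)'
  → '(R,(P,D,F,H))'
  leaf 'S' → 'S'
→ '((R,(P,D,F,H)),S)'
Final: ((R,(P,D,F,H)),S);

Answer: ((R,(P,D,F,H)),S);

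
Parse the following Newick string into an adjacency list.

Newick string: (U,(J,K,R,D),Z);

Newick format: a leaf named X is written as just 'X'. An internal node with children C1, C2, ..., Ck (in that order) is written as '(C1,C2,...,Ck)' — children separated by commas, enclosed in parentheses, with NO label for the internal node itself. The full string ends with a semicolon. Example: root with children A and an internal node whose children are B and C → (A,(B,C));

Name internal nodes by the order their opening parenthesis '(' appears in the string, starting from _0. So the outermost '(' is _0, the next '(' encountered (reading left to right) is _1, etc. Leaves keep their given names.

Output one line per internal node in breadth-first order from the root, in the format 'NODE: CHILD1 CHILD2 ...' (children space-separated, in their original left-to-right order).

Input: (U,(J,K,R,D),Z);
Scanning left-to-right, naming '(' by encounter order:
  pos 0: '(' -> open internal node _0 (depth 1)
  pos 3: '(' -> open internal node _1 (depth 2)
  pos 11: ')' -> close internal node _1 (now at depth 1)
  pos 14: ')' -> close internal node _0 (now at depth 0)
Total internal nodes: 2
BFS adjacency from root:
  _0: U _1 Z
  _1: J K R D

Answer: _0: U _1 Z
_1: J K R D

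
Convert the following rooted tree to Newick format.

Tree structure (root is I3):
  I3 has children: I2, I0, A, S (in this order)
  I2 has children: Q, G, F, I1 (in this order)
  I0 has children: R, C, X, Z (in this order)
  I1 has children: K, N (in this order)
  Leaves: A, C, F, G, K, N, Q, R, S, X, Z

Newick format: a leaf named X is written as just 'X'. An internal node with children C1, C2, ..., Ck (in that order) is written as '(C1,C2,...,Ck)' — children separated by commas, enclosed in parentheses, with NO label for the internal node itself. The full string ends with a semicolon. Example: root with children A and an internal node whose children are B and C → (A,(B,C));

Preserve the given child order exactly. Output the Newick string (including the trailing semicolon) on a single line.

internal I3 with children ['I2', 'I0', 'A', 'S']
  internal I2 with children ['Q', 'G', 'F', 'I1']
    leaf 'Q' → 'Q'
    leaf 'G' → 'G'
    leaf 'F' → 'F'
    internal I1 with children ['K', 'N']
      leaf 'K' → 'K'
      leaf 'N' → 'N'
    → '(K,N)'
  → '(Q,G,F,(K,N))'
  internal I0 with children ['R', 'C', 'X', 'Z']
    leaf 'R' → 'R'
    leaf 'C' → 'C'
    leaf 'X' → 'X'
    leaf 'Z' → 'Z'
  → '(R,C,X,Z)'
  leaf 'A' → 'A'
  leaf 'S' → 'S'
→ '((Q,G,F,(K,N)),(R,C,X,Z),A,S)'
Final: ((Q,G,F,(K,N)),(R,C,X,Z),A,S);

Answer: ((Q,G,F,(K,N)),(R,C,X,Z),A,S);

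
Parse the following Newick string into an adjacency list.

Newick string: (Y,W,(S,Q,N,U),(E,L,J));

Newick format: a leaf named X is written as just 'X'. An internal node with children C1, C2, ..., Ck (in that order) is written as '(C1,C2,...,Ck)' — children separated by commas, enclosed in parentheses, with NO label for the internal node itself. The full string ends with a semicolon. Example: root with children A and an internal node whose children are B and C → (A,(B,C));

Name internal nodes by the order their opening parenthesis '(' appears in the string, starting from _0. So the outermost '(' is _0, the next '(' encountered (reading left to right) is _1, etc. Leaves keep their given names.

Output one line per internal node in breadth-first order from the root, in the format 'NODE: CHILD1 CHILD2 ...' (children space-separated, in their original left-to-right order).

Input: (Y,W,(S,Q,N,U),(E,L,J));
Scanning left-to-right, naming '(' by encounter order:
  pos 0: '(' -> open internal node _0 (depth 1)
  pos 5: '(' -> open internal node _1 (depth 2)
  pos 13: ')' -> close internal node _1 (now at depth 1)
  pos 15: '(' -> open internal node _2 (depth 2)
  pos 21: ')' -> close internal node _2 (now at depth 1)
  pos 22: ')' -> close internal node _0 (now at depth 0)
Total internal nodes: 3
BFS adjacency from root:
  _0: Y W _1 _2
  _1: S Q N U
  _2: E L J

Answer: _0: Y W _1 _2
_1: S Q N U
_2: E L J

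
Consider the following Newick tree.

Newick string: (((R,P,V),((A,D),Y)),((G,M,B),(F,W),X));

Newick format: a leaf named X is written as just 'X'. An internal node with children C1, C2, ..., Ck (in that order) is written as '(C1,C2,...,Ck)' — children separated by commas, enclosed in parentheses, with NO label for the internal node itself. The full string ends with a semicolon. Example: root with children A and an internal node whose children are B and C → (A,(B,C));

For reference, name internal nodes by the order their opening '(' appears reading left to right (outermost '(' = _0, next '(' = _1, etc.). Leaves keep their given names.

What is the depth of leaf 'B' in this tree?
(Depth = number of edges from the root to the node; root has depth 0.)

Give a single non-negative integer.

Newick: (((R,P,V),((A,D),Y)),((G,M,B),(F,W),X));
Naming internals by '(' encounter order: outermost '(' = _0, next = _1, ...
Query node: B
Path from root: _0 -> _5 -> _6 -> B
Depth of B: 3 (number of edges from root)

Answer: 3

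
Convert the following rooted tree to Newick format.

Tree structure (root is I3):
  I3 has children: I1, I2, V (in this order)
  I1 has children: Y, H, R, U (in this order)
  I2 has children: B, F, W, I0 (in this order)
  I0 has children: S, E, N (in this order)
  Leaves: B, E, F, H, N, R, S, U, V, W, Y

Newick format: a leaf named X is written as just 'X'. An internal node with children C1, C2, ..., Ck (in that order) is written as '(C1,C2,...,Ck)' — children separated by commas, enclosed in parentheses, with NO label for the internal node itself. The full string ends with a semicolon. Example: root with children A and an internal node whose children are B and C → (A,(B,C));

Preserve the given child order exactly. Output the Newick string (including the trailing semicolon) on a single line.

internal I3 with children ['I1', 'I2', 'V']
  internal I1 with children ['Y', 'H', 'R', 'U']
    leaf 'Y' → 'Y'
    leaf 'H' → 'H'
    leaf 'R' → 'R'
    leaf 'U' → 'U'
  → '(Y,H,R,U)'
  internal I2 with children ['B', 'F', 'W', 'I0']
    leaf 'B' → 'B'
    leaf 'F' → 'F'
    leaf 'W' → 'W'
    internal I0 with children ['S', 'E', 'N']
      leaf 'S' → 'S'
      leaf 'E' → 'E'
      leaf 'N' → 'N'
    → '(S,E,N)'
  → '(B,F,W,(S,E,N))'
  leaf 'V' → 'V'
→ '((Y,H,R,U),(B,F,W,(S,E,N)),V)'
Final: ((Y,H,R,U),(B,F,W,(S,E,N)),V);

Answer: ((Y,H,R,U),(B,F,W,(S,E,N)),V);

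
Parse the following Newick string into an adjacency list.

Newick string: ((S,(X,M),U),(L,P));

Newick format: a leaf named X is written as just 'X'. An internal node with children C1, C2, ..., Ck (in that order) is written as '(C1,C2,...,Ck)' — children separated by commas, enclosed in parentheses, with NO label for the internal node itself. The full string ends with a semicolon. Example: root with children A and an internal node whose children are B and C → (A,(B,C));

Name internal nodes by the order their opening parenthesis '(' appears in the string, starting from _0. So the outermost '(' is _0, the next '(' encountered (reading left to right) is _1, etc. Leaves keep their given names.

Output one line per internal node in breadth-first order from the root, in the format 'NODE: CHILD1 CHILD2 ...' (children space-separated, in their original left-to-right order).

Answer: _0: _1 _3
_1: S _2 U
_3: L P
_2: X M

Derivation:
Input: ((S,(X,M),U),(L,P));
Scanning left-to-right, naming '(' by encounter order:
  pos 0: '(' -> open internal node _0 (depth 1)
  pos 1: '(' -> open internal node _1 (depth 2)
  pos 4: '(' -> open internal node _2 (depth 3)
  pos 8: ')' -> close internal node _2 (now at depth 2)
  pos 11: ')' -> close internal node _1 (now at depth 1)
  pos 13: '(' -> open internal node _3 (depth 2)
  pos 17: ')' -> close internal node _3 (now at depth 1)
  pos 18: ')' -> close internal node _0 (now at depth 0)
Total internal nodes: 4
BFS adjacency from root:
  _0: _1 _3
  _1: S _2 U
  _3: L P
  _2: X M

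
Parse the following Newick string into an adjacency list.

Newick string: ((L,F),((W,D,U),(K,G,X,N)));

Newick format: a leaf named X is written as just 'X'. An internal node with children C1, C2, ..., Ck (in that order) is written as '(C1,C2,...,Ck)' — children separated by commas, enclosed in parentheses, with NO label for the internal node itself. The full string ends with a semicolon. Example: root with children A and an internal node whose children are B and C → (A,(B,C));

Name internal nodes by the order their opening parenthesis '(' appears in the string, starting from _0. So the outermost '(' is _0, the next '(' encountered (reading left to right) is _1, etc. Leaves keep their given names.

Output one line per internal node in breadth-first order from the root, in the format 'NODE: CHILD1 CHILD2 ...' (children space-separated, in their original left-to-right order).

Input: ((L,F),((W,D,U),(K,G,X,N)));
Scanning left-to-right, naming '(' by encounter order:
  pos 0: '(' -> open internal node _0 (depth 1)
  pos 1: '(' -> open internal node _1 (depth 2)
  pos 5: ')' -> close internal node _1 (now at depth 1)
  pos 7: '(' -> open internal node _2 (depth 2)
  pos 8: '(' -> open internal node _3 (depth 3)
  pos 14: ')' -> close internal node _3 (now at depth 2)
  pos 16: '(' -> open internal node _4 (depth 3)
  pos 24: ')' -> close internal node _4 (now at depth 2)
  pos 25: ')' -> close internal node _2 (now at depth 1)
  pos 26: ')' -> close internal node _0 (now at depth 0)
Total internal nodes: 5
BFS adjacency from root:
  _0: _1 _2
  _1: L F
  _2: _3 _4
  _3: W D U
  _4: K G X N

Answer: _0: _1 _2
_1: L F
_2: _3 _4
_3: W D U
_4: K G X N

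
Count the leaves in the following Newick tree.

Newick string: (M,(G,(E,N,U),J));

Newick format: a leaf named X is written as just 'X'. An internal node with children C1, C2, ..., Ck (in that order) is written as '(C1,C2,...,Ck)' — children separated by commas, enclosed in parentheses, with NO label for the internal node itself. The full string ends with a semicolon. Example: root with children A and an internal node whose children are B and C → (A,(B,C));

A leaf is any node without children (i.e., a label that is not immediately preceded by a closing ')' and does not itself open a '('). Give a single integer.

Newick: (M,(G,(E,N,U),J));
Scan left-to-right; a leaf is any maximal label run not followed by '(':
  pos 1: leaf 'M' → count = 1
  pos 4: leaf 'G' → count = 2
  pos 7: leaf 'E' → count = 3
  pos 9: leaf 'N' → count = 4
  pos 11: leaf 'U' → count = 5
  pos 14: leaf 'J' → count = 6
Total leaves: 6

Answer: 6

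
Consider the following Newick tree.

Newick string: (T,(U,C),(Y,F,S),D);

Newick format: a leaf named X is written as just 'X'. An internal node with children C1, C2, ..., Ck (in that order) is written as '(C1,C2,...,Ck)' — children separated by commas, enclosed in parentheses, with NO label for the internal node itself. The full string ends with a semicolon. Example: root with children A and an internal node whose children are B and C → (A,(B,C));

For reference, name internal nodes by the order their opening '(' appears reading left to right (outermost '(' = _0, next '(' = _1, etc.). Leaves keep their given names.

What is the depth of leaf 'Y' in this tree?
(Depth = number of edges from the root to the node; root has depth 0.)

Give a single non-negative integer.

Newick: (T,(U,C),(Y,F,S),D);
Naming internals by '(' encounter order: outermost '(' = _0, next = _1, ...
Query node: Y
Path from root: _0 -> _2 -> Y
Depth of Y: 2 (number of edges from root)

Answer: 2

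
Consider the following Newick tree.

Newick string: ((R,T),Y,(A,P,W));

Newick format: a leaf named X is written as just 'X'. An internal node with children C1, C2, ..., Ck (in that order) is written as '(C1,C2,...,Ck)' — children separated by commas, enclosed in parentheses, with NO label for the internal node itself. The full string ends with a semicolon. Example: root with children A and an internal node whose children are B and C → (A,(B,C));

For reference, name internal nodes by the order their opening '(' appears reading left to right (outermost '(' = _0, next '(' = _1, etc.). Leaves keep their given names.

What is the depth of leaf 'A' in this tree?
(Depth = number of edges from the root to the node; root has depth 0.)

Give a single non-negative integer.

Answer: 2

Derivation:
Newick: ((R,T),Y,(A,P,W));
Naming internals by '(' encounter order: outermost '(' = _0, next = _1, ...
Query node: A
Path from root: _0 -> _2 -> A
Depth of A: 2 (number of edges from root)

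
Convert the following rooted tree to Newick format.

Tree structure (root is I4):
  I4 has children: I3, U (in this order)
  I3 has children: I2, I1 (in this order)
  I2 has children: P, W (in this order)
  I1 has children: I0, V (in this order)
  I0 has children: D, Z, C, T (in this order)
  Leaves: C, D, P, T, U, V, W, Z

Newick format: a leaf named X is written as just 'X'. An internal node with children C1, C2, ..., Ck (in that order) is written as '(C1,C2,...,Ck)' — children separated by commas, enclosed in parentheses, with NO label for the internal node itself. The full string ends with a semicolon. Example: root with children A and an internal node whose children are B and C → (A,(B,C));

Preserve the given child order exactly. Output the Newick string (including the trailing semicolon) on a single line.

Answer: (((P,W),((D,Z,C,T),V)),U);

Derivation:
internal I4 with children ['I3', 'U']
  internal I3 with children ['I2', 'I1']
    internal I2 with children ['P', 'W']
      leaf 'P' → 'P'
      leaf 'W' → 'W'
    → '(P,W)'
    internal I1 with children ['I0', 'V']
      internal I0 with children ['D', 'Z', 'C', 'T']
        leaf 'D' → 'D'
        leaf 'Z' → 'Z'
        leaf 'C' → 'C'
        leaf 'T' → 'T'
      → '(D,Z,C,T)'
      leaf 'V' → 'V'
    → '((D,Z,C,T),V)'
  → '((P,W),((D,Z,C,T),V))'
  leaf 'U' → 'U'
→ '(((P,W),((D,Z,C,T),V)),U)'
Final: (((P,W),((D,Z,C,T),V)),U);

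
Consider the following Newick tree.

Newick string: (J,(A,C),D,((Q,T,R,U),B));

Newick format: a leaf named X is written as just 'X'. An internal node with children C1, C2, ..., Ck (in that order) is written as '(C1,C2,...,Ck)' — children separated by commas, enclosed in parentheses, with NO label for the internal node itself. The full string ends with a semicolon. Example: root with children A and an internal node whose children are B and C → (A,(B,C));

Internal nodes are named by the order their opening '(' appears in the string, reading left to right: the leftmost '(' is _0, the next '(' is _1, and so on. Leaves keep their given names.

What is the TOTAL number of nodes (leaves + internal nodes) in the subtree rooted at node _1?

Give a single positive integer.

Answer: 3

Derivation:
Newick: (J,(A,C),D,((Q,T,R,U),B));
Locate _1: it is the '(' at position 3 (the 2nd '(' reading left to right).
Query: subtree rooted at _1
_1: subtree_size = 1 + 2
  A: subtree_size = 1 + 0
  C: subtree_size = 1 + 0
Total subtree size of _1: 3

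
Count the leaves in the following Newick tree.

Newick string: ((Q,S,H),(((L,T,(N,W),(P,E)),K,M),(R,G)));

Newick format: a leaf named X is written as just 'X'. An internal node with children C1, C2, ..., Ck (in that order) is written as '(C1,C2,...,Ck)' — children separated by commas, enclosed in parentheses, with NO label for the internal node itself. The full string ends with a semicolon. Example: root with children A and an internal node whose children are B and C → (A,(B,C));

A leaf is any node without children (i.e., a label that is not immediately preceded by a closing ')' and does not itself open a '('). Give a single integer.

Newick: ((Q,S,H),(((L,T,(N,W),(P,E)),K,M),(R,G)));
Scan left-to-right; a leaf is any maximal label run not followed by '(':
  pos 2: leaf 'Q' → count = 1
  pos 4: leaf 'S' → count = 2
  pos 6: leaf 'H' → count = 3
  pos 12: leaf 'L' → count = 4
  pos 14: leaf 'T' → count = 5
  pos 17: leaf 'N' → count = 6
  pos 19: leaf 'W' → count = 7
  pos 23: leaf 'P' → count = 8
  pos 25: leaf 'E' → count = 9
  pos 29: leaf 'K' → count = 10
  pos 31: leaf 'M' → count = 11
  pos 35: leaf 'R' → count = 12
  pos 37: leaf 'G' → count = 13
Total leaves: 13

Answer: 13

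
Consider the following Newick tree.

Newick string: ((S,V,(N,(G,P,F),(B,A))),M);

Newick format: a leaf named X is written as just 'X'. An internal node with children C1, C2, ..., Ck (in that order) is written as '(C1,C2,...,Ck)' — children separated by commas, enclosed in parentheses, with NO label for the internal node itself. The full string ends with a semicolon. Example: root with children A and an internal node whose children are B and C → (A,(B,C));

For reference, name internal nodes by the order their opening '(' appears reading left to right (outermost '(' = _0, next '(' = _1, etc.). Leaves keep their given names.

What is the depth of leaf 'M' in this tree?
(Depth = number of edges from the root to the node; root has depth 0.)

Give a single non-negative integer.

Newick: ((S,V,(N,(G,P,F),(B,A))),M);
Naming internals by '(' encounter order: outermost '(' = _0, next = _1, ...
Query node: M
Path from root: _0 -> M
Depth of M: 1 (number of edges from root)

Answer: 1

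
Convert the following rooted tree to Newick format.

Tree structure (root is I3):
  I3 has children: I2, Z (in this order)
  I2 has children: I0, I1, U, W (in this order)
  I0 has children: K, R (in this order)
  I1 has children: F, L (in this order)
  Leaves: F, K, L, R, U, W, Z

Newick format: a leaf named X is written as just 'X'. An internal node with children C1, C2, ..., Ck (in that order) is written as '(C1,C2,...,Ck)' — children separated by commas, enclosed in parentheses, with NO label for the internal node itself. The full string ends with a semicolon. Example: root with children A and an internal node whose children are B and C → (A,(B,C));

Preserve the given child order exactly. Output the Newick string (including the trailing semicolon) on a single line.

Answer: (((K,R),(F,L),U,W),Z);

Derivation:
internal I3 with children ['I2', 'Z']
  internal I2 with children ['I0', 'I1', 'U', 'W']
    internal I0 with children ['K', 'R']
      leaf 'K' → 'K'
      leaf 'R' → 'R'
    → '(K,R)'
    internal I1 with children ['F', 'L']
      leaf 'F' → 'F'
      leaf 'L' → 'L'
    → '(F,L)'
    leaf 'U' → 'U'
    leaf 'W' → 'W'
  → '((K,R),(F,L),U,W)'
  leaf 'Z' → 'Z'
→ '(((K,R),(F,L),U,W),Z)'
Final: (((K,R),(F,L),U,W),Z);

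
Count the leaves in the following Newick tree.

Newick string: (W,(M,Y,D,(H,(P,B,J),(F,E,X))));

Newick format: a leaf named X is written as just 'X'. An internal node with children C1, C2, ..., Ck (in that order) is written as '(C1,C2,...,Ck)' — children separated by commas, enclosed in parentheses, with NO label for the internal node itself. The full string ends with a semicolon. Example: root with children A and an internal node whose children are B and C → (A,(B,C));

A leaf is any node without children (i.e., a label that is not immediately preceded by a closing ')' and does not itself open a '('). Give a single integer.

Answer: 11

Derivation:
Newick: (W,(M,Y,D,(H,(P,B,J),(F,E,X))));
Scan left-to-right; a leaf is any maximal label run not followed by '(':
  pos 1: leaf 'W' → count = 1
  pos 4: leaf 'M' → count = 2
  pos 6: leaf 'Y' → count = 3
  pos 8: leaf 'D' → count = 4
  pos 11: leaf 'H' → count = 5
  pos 14: leaf 'P' → count = 6
  pos 16: leaf 'B' → count = 7
  pos 18: leaf 'J' → count = 8
  pos 22: leaf 'F' → count = 9
  pos 24: leaf 'E' → count = 10
  pos 26: leaf 'X' → count = 11
Total leaves: 11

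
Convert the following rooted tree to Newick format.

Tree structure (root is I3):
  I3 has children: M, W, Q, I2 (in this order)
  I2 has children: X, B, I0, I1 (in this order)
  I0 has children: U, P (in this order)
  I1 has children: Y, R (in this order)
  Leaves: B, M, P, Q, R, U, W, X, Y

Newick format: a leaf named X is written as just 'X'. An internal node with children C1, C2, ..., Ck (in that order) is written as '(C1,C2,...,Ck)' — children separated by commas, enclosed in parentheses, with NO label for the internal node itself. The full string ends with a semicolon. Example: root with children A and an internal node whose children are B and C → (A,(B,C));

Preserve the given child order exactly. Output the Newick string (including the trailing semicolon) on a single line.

internal I3 with children ['M', 'W', 'Q', 'I2']
  leaf 'M' → 'M'
  leaf 'W' → 'W'
  leaf 'Q' → 'Q'
  internal I2 with children ['X', 'B', 'I0', 'I1']
    leaf 'X' → 'X'
    leaf 'B' → 'B'
    internal I0 with children ['U', 'P']
      leaf 'U' → 'U'
      leaf 'P' → 'P'
    → '(U,P)'
    internal I1 with children ['Y', 'R']
      leaf 'Y' → 'Y'
      leaf 'R' → 'R'
    → '(Y,R)'
  → '(X,B,(U,P),(Y,R))'
→ '(M,W,Q,(X,B,(U,P),(Y,R)))'
Final: (M,W,Q,(X,B,(U,P),(Y,R)));

Answer: (M,W,Q,(X,B,(U,P),(Y,R)));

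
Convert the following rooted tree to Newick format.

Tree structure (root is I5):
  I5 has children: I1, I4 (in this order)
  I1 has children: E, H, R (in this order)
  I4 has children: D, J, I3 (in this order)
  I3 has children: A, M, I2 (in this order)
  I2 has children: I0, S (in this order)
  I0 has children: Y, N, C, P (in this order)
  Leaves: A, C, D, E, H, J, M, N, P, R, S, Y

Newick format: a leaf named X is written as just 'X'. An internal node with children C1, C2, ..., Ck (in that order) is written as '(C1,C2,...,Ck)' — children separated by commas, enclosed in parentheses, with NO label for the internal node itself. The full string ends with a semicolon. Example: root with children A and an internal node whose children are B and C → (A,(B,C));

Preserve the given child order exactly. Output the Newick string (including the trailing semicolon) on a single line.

Answer: ((E,H,R),(D,J,(A,M,((Y,N,C,P),S))));

Derivation:
internal I5 with children ['I1', 'I4']
  internal I1 with children ['E', 'H', 'R']
    leaf 'E' → 'E'
    leaf 'H' → 'H'
    leaf 'R' → 'R'
  → '(E,H,R)'
  internal I4 with children ['D', 'J', 'I3']
    leaf 'D' → 'D'
    leaf 'J' → 'J'
    internal I3 with children ['A', 'M', 'I2']
      leaf 'A' → 'A'
      leaf 'M' → 'M'
      internal I2 with children ['I0', 'S']
        internal I0 with children ['Y', 'N', 'C', 'P']
          leaf 'Y' → 'Y'
          leaf 'N' → 'N'
          leaf 'C' → 'C'
          leaf 'P' → 'P'
        → '(Y,N,C,P)'
        leaf 'S' → 'S'
      → '((Y,N,C,P),S)'
    → '(A,M,((Y,N,C,P),S))'
  → '(D,J,(A,M,((Y,N,C,P),S)))'
→ '((E,H,R),(D,J,(A,M,((Y,N,C,P),S))))'
Final: ((E,H,R),(D,J,(A,M,((Y,N,C,P),S))));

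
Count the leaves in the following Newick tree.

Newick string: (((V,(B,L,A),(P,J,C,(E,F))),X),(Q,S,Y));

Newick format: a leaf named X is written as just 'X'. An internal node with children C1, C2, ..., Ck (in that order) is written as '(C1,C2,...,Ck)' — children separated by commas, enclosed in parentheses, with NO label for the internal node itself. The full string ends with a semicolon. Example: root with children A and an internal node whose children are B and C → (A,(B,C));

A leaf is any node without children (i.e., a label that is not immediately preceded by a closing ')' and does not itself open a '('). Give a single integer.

Newick: (((V,(B,L,A),(P,J,C,(E,F))),X),(Q,S,Y));
Scan left-to-right; a leaf is any maximal label run not followed by '(':
  pos 3: leaf 'V' → count = 1
  pos 6: leaf 'B' → count = 2
  pos 8: leaf 'L' → count = 3
  pos 10: leaf 'A' → count = 4
  pos 14: leaf 'P' → count = 5
  pos 16: leaf 'J' → count = 6
  pos 18: leaf 'C' → count = 7
  pos 21: leaf 'E' → count = 8
  pos 23: leaf 'F' → count = 9
  pos 28: leaf 'X' → count = 10
  pos 32: leaf 'Q' → count = 11
  pos 34: leaf 'S' → count = 12
  pos 36: leaf 'Y' → count = 13
Total leaves: 13

Answer: 13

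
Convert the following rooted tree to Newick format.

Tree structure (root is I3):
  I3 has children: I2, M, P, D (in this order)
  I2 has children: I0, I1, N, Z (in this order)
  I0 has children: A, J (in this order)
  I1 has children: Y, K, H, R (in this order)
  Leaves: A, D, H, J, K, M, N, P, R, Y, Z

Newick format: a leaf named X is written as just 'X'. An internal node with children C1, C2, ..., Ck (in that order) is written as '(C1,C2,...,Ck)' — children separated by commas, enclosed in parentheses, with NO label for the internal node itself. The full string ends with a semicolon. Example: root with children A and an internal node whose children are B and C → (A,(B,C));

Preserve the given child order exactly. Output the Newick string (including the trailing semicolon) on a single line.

Answer: (((A,J),(Y,K,H,R),N,Z),M,P,D);

Derivation:
internal I3 with children ['I2', 'M', 'P', 'D']
  internal I2 with children ['I0', 'I1', 'N', 'Z']
    internal I0 with children ['A', 'J']
      leaf 'A' → 'A'
      leaf 'J' → 'J'
    → '(A,J)'
    internal I1 with children ['Y', 'K', 'H', 'R']
      leaf 'Y' → 'Y'
      leaf 'K' → 'K'
      leaf 'H' → 'H'
      leaf 'R' → 'R'
    → '(Y,K,H,R)'
    leaf 'N' → 'N'
    leaf 'Z' → 'Z'
  → '((A,J),(Y,K,H,R),N,Z)'
  leaf 'M' → 'M'
  leaf 'P' → 'P'
  leaf 'D' → 'D'
→ '(((A,J),(Y,K,H,R),N,Z),M,P,D)'
Final: (((A,J),(Y,K,H,R),N,Z),M,P,D);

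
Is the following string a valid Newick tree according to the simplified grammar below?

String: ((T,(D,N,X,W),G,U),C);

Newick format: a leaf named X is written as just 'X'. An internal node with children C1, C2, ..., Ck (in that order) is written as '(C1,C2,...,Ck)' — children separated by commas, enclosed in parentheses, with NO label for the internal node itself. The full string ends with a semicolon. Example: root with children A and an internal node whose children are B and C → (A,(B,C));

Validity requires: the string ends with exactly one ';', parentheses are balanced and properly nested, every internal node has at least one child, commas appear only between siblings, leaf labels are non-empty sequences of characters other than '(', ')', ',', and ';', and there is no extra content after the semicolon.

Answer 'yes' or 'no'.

Answer: yes

Derivation:
Input: ((T,(D,N,X,W),G,U),C);
Paren balance: 3 '(' vs 3 ')' OK
Ends with single ';': True
Full parse: OK
Valid: True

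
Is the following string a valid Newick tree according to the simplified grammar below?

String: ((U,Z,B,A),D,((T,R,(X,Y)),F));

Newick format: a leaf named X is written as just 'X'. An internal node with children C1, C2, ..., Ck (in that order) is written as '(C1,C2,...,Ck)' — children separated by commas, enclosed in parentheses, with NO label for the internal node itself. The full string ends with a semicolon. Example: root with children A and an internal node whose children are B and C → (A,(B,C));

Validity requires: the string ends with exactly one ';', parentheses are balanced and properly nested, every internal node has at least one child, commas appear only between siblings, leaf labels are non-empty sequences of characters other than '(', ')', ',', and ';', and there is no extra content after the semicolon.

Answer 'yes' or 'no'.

Input: ((U,Z,B,A),D,((T,R,(X,Y)),F));
Paren balance: 5 '(' vs 5 ')' OK
Ends with single ';': True
Full parse: OK
Valid: True

Answer: yes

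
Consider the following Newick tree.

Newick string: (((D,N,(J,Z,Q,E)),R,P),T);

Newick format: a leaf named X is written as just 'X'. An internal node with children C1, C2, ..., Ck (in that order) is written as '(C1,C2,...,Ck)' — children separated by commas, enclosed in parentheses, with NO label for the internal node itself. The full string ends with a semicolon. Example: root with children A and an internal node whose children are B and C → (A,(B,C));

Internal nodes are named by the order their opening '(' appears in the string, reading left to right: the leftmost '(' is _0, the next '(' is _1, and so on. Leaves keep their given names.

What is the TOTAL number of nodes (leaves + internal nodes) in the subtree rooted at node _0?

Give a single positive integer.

Newick: (((D,N,(J,Z,Q,E)),R,P),T);
Locate _0: it is the '(' at position 0 (the 1st '(' reading left to right).
Query: subtree rooted at _0
_0: subtree_size = 1 + 12
  _1: subtree_size = 1 + 10
    _2: subtree_size = 1 + 7
      D: subtree_size = 1 + 0
      N: subtree_size = 1 + 0
      _3: subtree_size = 1 + 4
        J: subtree_size = 1 + 0
        Z: subtree_size = 1 + 0
        Q: subtree_size = 1 + 0
        E: subtree_size = 1 + 0
    R: subtree_size = 1 + 0
    P: subtree_size = 1 + 0
  T: subtree_size = 1 + 0
Total subtree size of _0: 13

Answer: 13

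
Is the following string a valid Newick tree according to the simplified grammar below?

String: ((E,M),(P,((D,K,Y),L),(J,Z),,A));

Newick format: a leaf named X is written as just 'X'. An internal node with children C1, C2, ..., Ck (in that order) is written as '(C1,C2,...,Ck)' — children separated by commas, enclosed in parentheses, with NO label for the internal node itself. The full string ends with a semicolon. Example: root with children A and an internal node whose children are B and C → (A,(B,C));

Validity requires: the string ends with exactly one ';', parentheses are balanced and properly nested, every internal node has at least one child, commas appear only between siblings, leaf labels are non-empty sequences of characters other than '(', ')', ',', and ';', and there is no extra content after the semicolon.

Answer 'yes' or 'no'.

Input: ((E,M),(P,((D,K,Y),L),(J,Z),,A));
Paren balance: 6 '(' vs 6 ')' OK
Ends with single ';': True
Full parse: FAILS (empty leaf label at pos 28)
Valid: False

Answer: no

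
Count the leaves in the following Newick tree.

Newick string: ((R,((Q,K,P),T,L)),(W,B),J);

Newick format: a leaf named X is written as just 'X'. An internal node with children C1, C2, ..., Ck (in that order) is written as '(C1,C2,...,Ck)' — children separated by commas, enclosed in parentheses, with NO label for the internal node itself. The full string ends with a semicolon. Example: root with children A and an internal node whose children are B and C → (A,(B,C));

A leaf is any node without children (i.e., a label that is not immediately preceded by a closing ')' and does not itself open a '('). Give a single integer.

Answer: 9

Derivation:
Newick: ((R,((Q,K,P),T,L)),(W,B),J);
Scan left-to-right; a leaf is any maximal label run not followed by '(':
  pos 2: leaf 'R' → count = 1
  pos 6: leaf 'Q' → count = 2
  pos 8: leaf 'K' → count = 3
  pos 10: leaf 'P' → count = 4
  pos 13: leaf 'T' → count = 5
  pos 15: leaf 'L' → count = 6
  pos 20: leaf 'W' → count = 7
  pos 22: leaf 'B' → count = 8
  pos 25: leaf 'J' → count = 9
Total leaves: 9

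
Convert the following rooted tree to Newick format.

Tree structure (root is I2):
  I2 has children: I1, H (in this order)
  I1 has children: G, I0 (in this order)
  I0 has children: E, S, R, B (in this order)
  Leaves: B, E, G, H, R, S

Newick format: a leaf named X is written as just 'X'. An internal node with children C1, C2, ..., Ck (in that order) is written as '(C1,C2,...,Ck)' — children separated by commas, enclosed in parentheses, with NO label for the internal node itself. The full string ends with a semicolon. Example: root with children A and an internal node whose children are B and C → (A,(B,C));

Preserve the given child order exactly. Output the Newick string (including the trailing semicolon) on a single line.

internal I2 with children ['I1', 'H']
  internal I1 with children ['G', 'I0']
    leaf 'G' → 'G'
    internal I0 with children ['E', 'S', 'R', 'B']
      leaf 'E' → 'E'
      leaf 'S' → 'S'
      leaf 'R' → 'R'
      leaf 'B' → 'B'
    → '(E,S,R,B)'
  → '(G,(E,S,R,B))'
  leaf 'H' → 'H'
→ '((G,(E,S,R,B)),H)'
Final: ((G,(E,S,R,B)),H);

Answer: ((G,(E,S,R,B)),H);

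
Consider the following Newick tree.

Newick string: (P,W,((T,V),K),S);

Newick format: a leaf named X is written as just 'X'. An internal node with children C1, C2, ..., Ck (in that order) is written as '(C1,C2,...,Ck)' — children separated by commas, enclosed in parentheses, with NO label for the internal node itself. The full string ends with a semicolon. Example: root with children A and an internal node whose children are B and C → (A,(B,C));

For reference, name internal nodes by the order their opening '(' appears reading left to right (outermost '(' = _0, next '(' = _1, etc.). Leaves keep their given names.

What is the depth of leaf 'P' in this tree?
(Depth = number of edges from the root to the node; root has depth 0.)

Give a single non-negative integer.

Newick: (P,W,((T,V),K),S);
Naming internals by '(' encounter order: outermost '(' = _0, next = _1, ...
Query node: P
Path from root: _0 -> P
Depth of P: 1 (number of edges from root)

Answer: 1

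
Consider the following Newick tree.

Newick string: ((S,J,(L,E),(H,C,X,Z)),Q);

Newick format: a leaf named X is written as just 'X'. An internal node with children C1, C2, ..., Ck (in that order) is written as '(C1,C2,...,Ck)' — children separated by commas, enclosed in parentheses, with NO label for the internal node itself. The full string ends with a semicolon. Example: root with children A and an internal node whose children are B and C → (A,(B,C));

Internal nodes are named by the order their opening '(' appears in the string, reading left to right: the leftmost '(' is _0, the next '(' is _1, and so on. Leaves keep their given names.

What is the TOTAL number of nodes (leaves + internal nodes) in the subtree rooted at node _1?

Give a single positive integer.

Newick: ((S,J,(L,E),(H,C,X,Z)),Q);
Locate _1: it is the '(' at position 1 (the 2nd '(' reading left to right).
Query: subtree rooted at _1
_1: subtree_size = 1 + 10
  S: subtree_size = 1 + 0
  J: subtree_size = 1 + 0
  _2: subtree_size = 1 + 2
    L: subtree_size = 1 + 0
    E: subtree_size = 1 + 0
  _3: subtree_size = 1 + 4
    H: subtree_size = 1 + 0
    C: subtree_size = 1 + 0
    X: subtree_size = 1 + 0
    Z: subtree_size = 1 + 0
Total subtree size of _1: 11

Answer: 11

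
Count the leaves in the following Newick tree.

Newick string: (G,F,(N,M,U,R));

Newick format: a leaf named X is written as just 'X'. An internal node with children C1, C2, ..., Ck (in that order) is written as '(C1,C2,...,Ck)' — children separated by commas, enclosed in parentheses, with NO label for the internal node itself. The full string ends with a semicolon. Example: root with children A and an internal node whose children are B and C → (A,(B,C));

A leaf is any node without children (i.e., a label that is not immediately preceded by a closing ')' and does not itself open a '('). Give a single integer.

Newick: (G,F,(N,M,U,R));
Scan left-to-right; a leaf is any maximal label run not followed by '(':
  pos 1: leaf 'G' → count = 1
  pos 3: leaf 'F' → count = 2
  pos 6: leaf 'N' → count = 3
  pos 8: leaf 'M' → count = 4
  pos 10: leaf 'U' → count = 5
  pos 12: leaf 'R' → count = 6
Total leaves: 6

Answer: 6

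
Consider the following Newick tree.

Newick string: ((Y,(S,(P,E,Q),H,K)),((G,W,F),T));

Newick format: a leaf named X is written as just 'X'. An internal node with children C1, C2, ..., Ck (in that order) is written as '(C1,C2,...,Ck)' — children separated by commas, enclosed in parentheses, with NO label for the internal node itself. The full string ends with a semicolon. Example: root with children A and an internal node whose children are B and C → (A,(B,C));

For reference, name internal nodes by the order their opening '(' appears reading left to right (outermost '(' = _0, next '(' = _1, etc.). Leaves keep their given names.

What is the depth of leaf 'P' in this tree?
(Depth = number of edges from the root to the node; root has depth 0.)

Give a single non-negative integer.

Newick: ((Y,(S,(P,E,Q),H,K)),((G,W,F),T));
Naming internals by '(' encounter order: outermost '(' = _0, next = _1, ...
Query node: P
Path from root: _0 -> _1 -> _2 -> _3 -> P
Depth of P: 4 (number of edges from root)

Answer: 4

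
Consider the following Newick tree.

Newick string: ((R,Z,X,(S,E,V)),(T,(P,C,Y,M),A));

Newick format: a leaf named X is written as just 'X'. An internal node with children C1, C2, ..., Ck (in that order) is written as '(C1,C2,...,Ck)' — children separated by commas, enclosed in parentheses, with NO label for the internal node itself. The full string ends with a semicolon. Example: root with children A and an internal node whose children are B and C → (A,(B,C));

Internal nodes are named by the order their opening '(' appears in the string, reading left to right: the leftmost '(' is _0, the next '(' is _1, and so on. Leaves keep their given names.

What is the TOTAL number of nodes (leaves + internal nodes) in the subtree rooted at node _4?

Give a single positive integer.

Answer: 5

Derivation:
Newick: ((R,Z,X,(S,E,V)),(T,(P,C,Y,M),A));
Locate _4: it is the '(' at position 20 (the 5th '(' reading left to right).
Query: subtree rooted at _4
_4: subtree_size = 1 + 4
  P: subtree_size = 1 + 0
  C: subtree_size = 1 + 0
  Y: subtree_size = 1 + 0
  M: subtree_size = 1 + 0
Total subtree size of _4: 5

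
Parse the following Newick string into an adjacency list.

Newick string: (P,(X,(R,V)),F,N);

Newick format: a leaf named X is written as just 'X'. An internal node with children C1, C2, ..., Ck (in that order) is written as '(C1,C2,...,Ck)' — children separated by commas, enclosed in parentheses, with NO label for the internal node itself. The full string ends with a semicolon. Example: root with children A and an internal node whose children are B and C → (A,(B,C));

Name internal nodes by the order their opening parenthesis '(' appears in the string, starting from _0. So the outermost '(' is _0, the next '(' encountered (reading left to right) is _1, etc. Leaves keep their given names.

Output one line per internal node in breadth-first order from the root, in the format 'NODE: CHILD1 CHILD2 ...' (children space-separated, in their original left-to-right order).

Input: (P,(X,(R,V)),F,N);
Scanning left-to-right, naming '(' by encounter order:
  pos 0: '(' -> open internal node _0 (depth 1)
  pos 3: '(' -> open internal node _1 (depth 2)
  pos 6: '(' -> open internal node _2 (depth 3)
  pos 10: ')' -> close internal node _2 (now at depth 2)
  pos 11: ')' -> close internal node _1 (now at depth 1)
  pos 16: ')' -> close internal node _0 (now at depth 0)
Total internal nodes: 3
BFS adjacency from root:
  _0: P _1 F N
  _1: X _2
  _2: R V

Answer: _0: P _1 F N
_1: X _2
_2: R V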